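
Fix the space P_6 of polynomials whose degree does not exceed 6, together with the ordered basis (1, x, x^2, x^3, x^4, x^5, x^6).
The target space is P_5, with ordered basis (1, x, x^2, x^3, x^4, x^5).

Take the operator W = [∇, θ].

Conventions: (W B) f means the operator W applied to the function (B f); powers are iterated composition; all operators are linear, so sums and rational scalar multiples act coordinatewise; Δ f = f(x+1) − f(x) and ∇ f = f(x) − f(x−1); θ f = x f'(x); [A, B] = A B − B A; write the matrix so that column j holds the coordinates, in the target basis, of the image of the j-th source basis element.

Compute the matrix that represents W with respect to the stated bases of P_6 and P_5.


the matrix is [[0, 1, -2, 3, -4, 5, -6]; [0, 0, 2, -6, 12, -20, 30]; [0, 0, 0, 3, -12, 30, -60]; [0, 0, 0, 0, 4, -20, 60]; [0, 0, 0, 0, 0, 5, -30]; [0, 0, 0, 0, 0, 0, 6]] (rows listed top to bottom)

image of 1: 0
image of x: 1
image of x^2: 2x - 2
image of x^3: 3x^2 - 6x + 3
image of x^4: 4x^3 - 12x^2 + 12x - 4
image of x^5: 5x^4 - 20x^3 + 30x^2 - 20x + 5
image of x^6: 6x^5 - 30x^4 + 60x^3 - 60x^2 + 30x - 6
each image's coordinates form column j of the matrix


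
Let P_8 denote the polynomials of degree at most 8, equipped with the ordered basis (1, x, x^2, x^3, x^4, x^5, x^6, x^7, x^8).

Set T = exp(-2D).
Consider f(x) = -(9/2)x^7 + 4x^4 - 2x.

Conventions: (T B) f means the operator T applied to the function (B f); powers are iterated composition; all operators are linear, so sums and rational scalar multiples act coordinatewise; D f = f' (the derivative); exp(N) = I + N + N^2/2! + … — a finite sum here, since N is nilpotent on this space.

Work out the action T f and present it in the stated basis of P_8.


order-1 term: 63x^6 - 32x^3 + 4
order-2 term: -378x^5 + 96x^2
order-3 term: 1260x^4 - 128x
order-4 term: -2520x^3 + 64
order-5 term: 3024x^2
order-6 term: -2016x
order-7 term: 576
the series for exp(-2D) f terminates at order 7
exp(-2D) f = -(9/2)x^7 + 63x^6 - 378x^5 + 1264x^4 - 2552x^3 + 3120x^2 - 2146x + 644

the result is g(x) = -(9/2)x^7 + 63x^6 - 378x^5 + 1264x^4 - 2552x^3 + 3120x^2 - 2146x + 644


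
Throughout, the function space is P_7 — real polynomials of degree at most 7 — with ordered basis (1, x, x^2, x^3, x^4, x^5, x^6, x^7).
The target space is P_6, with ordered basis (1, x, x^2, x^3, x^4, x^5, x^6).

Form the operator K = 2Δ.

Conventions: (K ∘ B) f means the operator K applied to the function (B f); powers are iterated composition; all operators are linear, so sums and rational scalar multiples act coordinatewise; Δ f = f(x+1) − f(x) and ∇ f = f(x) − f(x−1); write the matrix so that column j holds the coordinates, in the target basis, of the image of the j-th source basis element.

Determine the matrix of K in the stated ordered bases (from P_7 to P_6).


image of 1: 0
image of x: 2
image of x^2: 4x + 2
image of x^3: 6x^2 + 6x + 2
image of x^4: 8x^3 + 12x^2 + 8x + 2
image of x^5: 10x^4 + 20x^3 + 20x^2 + 10x + 2
image of x^6: 12x^5 + 30x^4 + 40x^3 + 30x^2 + 12x + 2
image of x^7: 14x^6 + 42x^5 + 70x^4 + 70x^3 + 42x^2 + 14x + 2
each image's coordinates form column j of the matrix

the matrix is [[0, 2, 2, 2, 2, 2, 2, 2]; [0, 0, 4, 6, 8, 10, 12, 14]; [0, 0, 0, 6, 12, 20, 30, 42]; [0, 0, 0, 0, 8, 20, 40, 70]; [0, 0, 0, 0, 0, 10, 30, 70]; [0, 0, 0, 0, 0, 0, 12, 42]; [0, 0, 0, 0, 0, 0, 0, 14]] (rows listed top to bottom)


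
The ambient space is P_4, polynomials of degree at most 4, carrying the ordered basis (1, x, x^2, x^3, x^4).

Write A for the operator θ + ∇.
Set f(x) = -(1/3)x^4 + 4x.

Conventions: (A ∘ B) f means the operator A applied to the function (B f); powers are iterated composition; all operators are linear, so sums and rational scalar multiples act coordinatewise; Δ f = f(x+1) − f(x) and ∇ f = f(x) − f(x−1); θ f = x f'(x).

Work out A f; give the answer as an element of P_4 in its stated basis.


θ f = -(4/3)x^4 + 4x
∇ f = -(4/3)x^3 + 2x^2 - (4/3)x + 13/3
(θ + ∇) f = -(4/3)x^4 - (4/3)x^3 + 2x^2 + (8/3)x + 13/3

g(x) = -(4/3)x^4 - (4/3)x^3 + 2x^2 + (8/3)x + 13/3


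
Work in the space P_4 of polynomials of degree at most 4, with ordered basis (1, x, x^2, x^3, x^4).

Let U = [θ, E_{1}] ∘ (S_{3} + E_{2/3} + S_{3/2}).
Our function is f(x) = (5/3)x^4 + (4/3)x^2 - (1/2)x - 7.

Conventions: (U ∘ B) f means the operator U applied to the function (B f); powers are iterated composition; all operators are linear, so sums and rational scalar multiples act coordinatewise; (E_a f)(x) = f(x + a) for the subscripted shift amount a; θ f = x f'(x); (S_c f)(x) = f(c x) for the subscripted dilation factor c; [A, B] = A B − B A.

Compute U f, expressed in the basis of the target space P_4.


S_{3} f = 135x^4 + 12x^2 - (3/2)x - 7
E_{2/3} f = (5/3)x^4 + (40/9)x^3 + (52/9)x^2 + (527/162)x - 1558/243
S_{3/2} f = (135/16)x^4 + 3x^2 - (3/4)x - 7
(S_{3} + E_{2/3} + S_{3/2}) f = (6965/48)x^4 + (40/9)x^3 + (187/9)x^2 + (325/324)x - 4960/243
E_{1} (S_{3} + E_{2/3} + S_{3/2}) f = (6965/48)x^4 + (21055/36)x^3 + (65141/72)x^2 + (51541/81)x + 586769/3888
θ E_{1} (S_{3} + E_{2/3} + S_{3/2}) f = (6965/12)x^4 + (21055/12)x^3 + (65141/36)x^2 + (51541/81)x
θ (S_{3} + E_{2/3} + S_{3/2}) f = (6965/12)x^4 + (40/3)x^3 + (374/9)x^2 + (325/324)x
E_{1} θ (S_{3} + E_{2/3} + S_{3/2}) f = (6965/12)x^4 + 2335x^3 + (64153/18)x^2 + (792433/324)x + 51541/81
[θ, E_{1}] (S_{3} + E_{2/3} + S_{3/2}) f = -(6965/12)x^3 - (21055/12)x^2 - (65141/36)x - 51541/81

the image equals g(x) = -(6965/12)x^3 - (21055/12)x^2 - (65141/36)x - 51541/81


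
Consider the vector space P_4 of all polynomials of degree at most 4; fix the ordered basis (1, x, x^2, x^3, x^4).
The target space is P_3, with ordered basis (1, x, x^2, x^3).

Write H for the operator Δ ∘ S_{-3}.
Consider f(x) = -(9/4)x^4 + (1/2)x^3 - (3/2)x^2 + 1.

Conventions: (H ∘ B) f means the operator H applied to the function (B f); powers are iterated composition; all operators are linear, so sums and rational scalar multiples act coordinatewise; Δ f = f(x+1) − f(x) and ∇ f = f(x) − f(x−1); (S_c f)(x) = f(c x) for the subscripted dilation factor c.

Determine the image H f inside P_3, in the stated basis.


g(x) = -729x^3 - 1134x^2 - (1593/2)x - 837/4

S_{-3} f = -(729/4)x^4 - (27/2)x^3 - (27/2)x^2 + 1
Δ S_{-3} f = -729x^3 - 1134x^2 - (1593/2)x - 837/4


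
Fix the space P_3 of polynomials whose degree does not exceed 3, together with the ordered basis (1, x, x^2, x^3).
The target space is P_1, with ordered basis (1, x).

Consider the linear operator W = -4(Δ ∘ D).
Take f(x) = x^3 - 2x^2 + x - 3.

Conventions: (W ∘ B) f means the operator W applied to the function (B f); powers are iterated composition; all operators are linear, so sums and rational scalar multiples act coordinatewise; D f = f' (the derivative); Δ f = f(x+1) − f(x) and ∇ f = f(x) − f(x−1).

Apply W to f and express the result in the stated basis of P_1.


D f = 3x^2 - 4x + 1
Δ D f = 6x - 1
(-4(Δ ∘ D)) f = -24x + 4

the image equals g(x) = -24x + 4


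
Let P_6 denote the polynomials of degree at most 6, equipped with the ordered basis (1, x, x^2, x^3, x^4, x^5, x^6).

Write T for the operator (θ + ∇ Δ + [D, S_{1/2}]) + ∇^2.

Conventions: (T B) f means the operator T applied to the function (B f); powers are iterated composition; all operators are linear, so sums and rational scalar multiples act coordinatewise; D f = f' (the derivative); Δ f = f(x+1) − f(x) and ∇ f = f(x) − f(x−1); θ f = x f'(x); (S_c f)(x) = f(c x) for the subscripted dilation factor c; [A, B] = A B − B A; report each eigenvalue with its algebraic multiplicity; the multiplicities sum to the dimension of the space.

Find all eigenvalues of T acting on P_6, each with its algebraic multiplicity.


image of 1: 0
image of x: x - 1/2
image of x^2: 2x^2 - (1/2)x + 4
image of x^3: 3x^3 - (3/8)x^2 + 12x - 6
image of x^4: 4x^4 - (1/4)x^3 + 24x^2 - 24x + 16
image of x^5: 5x^5 - (5/32)x^4 + 40x^3 - 60x^2 + 80x - 30
image of x^6: 6x^6 - (3/32)x^5 + 60x^4 - 120x^3 + 240x^2 - 180x + 64
the matrix is upper triangular; its diagonal is (0, 1, 2, 3, 4, 5, 6)
for a triangular matrix the eigenvalues are the diagonal entries, with algebraic multiplicity their repetition count

λ = 0 (multiplicity 1), λ = 1 (multiplicity 1), λ = 2 (multiplicity 1), λ = 3 (multiplicity 1), λ = 4 (multiplicity 1), λ = 5 (multiplicity 1), λ = 6 (multiplicity 1)


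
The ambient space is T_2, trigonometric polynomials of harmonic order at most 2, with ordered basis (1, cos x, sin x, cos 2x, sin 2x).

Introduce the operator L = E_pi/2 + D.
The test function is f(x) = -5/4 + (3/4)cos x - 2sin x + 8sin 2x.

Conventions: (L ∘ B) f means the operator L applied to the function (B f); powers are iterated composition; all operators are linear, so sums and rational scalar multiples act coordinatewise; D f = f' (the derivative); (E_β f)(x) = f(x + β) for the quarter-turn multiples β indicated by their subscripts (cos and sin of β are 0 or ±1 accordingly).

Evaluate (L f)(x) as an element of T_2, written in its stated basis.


the result is g(x) = -5/4 - 4cos x - (3/2)sin x + 16cos 2x - 8sin 2x

E_pi/2 f = -5/4 - 2cos x - (3/4)sin x - 8sin 2x
D f = -2cos x - (3/4)sin x + 16cos 2x
(E_pi/2 + D) f = -5/4 - 4cos x - (3/2)sin x + 16cos 2x - 8sin 2x


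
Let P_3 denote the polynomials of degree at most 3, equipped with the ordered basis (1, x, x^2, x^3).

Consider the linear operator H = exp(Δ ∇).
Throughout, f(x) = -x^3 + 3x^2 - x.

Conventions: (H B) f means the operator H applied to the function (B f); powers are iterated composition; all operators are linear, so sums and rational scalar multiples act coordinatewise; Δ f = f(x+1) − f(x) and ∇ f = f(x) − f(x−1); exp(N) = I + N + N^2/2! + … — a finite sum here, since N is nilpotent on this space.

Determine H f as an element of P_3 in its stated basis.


the image equals g(x) = -x^3 + 3x^2 - 7x + 6

order-1 term: -6x + 6
the series for exp(Δ ∇) f terminates at order 1
exp(Δ ∇) f = -x^3 + 3x^2 - 7x + 6


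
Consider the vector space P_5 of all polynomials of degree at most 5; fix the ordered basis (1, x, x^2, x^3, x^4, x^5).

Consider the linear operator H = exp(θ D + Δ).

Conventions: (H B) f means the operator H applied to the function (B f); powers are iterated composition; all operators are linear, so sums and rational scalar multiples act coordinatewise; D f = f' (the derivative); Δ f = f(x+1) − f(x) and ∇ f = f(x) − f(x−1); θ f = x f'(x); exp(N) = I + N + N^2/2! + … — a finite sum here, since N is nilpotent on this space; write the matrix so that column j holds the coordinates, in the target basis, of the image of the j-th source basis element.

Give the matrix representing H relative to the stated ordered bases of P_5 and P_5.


image of 1: 1
image of x: x + 1
image of x^2: x^2 + 4x + 3
image of x^3: x^3 + 9x^2 + 21x + 13
image of x^4: x^4 + 16x^3 + 78x^2 + 136x + 74
image of x^5: x^5 + 25x^4 + 210x^3 + 730x^2 + 1050x + 521
each image's coordinates form column j of the matrix

the matrix is [[1, 1, 3, 13, 74, 521]; [0, 1, 4, 21, 136, 1050]; [0, 0, 1, 9, 78, 730]; [0, 0, 0, 1, 16, 210]; [0, 0, 0, 0, 1, 25]; [0, 0, 0, 0, 0, 1]] (rows listed top to bottom)


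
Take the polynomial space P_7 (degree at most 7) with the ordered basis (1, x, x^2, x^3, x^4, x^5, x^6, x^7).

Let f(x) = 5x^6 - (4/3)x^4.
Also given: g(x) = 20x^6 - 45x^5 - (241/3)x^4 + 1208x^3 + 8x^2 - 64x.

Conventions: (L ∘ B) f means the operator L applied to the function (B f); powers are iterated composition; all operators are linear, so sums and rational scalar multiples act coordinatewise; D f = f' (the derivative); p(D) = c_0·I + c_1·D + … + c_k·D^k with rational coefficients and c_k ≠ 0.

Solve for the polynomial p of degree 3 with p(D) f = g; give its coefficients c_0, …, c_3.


p(D) = 4·I − (3/2)·D − (1/2)·D^2 + 2·D^3, i.e. c_0 = 4, c_1 = -3/2, c_2 = -1/2, c_3 = 2

D^0 f = 5x^6 - (4/3)x^4
D^1 f = 30x^5 - (16/3)x^3
D^2 f = 150x^4 - 16x^2
D^3 f = 600x^3 - 32x
matching coefficients of g against c_0 f + c_1 Df + … from the top degree down determines the c_i
solution: c_0 = 4, c_1 = -3/2, c_2 = -1/2, c_3 = 2


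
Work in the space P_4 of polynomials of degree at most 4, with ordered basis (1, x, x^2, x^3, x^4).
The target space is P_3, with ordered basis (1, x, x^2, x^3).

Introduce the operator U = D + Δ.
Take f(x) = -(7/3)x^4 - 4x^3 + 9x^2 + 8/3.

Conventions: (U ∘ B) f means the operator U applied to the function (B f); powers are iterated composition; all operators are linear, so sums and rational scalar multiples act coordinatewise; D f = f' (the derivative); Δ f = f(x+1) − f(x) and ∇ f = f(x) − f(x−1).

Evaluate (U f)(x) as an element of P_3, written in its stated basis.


the result is g(x) = -(56/3)x^3 - 38x^2 + (44/3)x + 8/3

D f = -(28/3)x^3 - 12x^2 + 18x
Δ f = -(28/3)x^3 - 26x^2 - (10/3)x + 8/3
(D + Δ) f = -(56/3)x^3 - 38x^2 + (44/3)x + 8/3


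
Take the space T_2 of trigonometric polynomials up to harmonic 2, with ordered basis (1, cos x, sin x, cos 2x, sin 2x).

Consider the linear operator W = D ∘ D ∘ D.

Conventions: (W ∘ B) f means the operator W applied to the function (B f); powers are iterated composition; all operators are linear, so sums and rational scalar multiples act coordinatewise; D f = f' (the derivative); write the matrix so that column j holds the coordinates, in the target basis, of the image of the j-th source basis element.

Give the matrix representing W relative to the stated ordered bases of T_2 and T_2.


the matrix is [[0, 0, 0, 0, 0]; [0, 0, -1, 0, 0]; [0, 1, 0, 0, 0]; [0, 0, 0, 0, -8]; [0, 0, 0, 8, 0]] (rows listed top to bottom)

image of 1: 0
image of cos x: sin x
image of sin x: -cos x
image of cos 2x: 8sin 2x
image of sin 2x: -8cos 2x
each image's coordinates form column j of the matrix


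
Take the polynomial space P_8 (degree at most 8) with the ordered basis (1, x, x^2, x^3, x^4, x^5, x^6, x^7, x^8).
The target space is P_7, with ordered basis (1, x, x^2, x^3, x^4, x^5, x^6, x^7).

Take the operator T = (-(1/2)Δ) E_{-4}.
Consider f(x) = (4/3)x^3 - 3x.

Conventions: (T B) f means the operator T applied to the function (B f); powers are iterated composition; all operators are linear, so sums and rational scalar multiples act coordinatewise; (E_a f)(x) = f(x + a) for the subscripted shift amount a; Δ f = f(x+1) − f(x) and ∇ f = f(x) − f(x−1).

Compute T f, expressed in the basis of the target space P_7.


E_{-4} f = (4/3)x^3 - 16x^2 + 61x - 220/3
Δ E_{-4} f = 4x^2 - 28x + 139/3
(-(1/2)Δ) E_{-4} f = -2x^2 + 14x - 139/6

the image equals g(x) = -2x^2 + 14x - 139/6


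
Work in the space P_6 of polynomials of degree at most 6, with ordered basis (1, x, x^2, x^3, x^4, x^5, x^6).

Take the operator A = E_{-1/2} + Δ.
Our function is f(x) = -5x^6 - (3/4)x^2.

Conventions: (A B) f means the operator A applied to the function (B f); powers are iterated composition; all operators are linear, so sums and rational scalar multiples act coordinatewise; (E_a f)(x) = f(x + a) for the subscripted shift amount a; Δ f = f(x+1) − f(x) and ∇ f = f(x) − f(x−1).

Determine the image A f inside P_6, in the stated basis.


E_{-1/2} f = -5x^6 + 15x^5 - (75/4)x^4 + (25/2)x^3 - (87/16)x^2 + (27/16)x - 17/64
Δ f = -30x^5 - 75x^4 - 100x^3 - 75x^2 - (63/2)x - 23/4
(E_{-1/2} + Δ) f = -5x^6 - 15x^5 - (375/4)x^4 - (175/2)x^3 - (1287/16)x^2 - (477/16)x - 385/64

the result is g(x) = -5x^6 - 15x^5 - (375/4)x^4 - (175/2)x^3 - (1287/16)x^2 - (477/16)x - 385/64


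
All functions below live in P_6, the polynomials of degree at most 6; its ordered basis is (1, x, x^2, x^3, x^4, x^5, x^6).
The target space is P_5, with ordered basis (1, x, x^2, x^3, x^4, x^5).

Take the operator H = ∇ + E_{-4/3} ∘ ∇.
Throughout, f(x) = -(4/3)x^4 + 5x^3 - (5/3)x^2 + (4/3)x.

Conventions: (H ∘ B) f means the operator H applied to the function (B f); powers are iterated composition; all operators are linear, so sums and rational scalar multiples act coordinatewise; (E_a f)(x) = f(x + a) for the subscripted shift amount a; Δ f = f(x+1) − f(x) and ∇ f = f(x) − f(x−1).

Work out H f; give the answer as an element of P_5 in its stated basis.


g(x) = -(32/3)x^3 + (202/3)x^2 - (1234/9)x + 8404/81

∇ f = -(16/3)x^3 + 23x^2 - (71/3)x + 28/3
∇ f = -(16/3)x^3 + 23x^2 - (71/3)x + 28/3
E_{-4/3} ∇ f = -(16/3)x^3 + (133/3)x^2 - (1021/9)x + 7648/81
(∇ + E_{-4/3} ∘ ∇) f = -(32/3)x^3 + (202/3)x^2 - (1234/9)x + 8404/81


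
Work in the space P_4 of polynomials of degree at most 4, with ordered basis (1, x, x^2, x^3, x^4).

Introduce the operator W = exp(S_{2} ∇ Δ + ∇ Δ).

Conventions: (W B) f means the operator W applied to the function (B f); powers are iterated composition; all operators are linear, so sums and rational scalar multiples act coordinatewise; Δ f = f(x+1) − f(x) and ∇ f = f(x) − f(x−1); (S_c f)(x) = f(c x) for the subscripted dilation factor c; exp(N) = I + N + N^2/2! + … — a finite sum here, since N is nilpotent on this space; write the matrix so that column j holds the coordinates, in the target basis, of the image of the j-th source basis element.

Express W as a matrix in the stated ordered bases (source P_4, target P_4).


the matrix is [[1, 0, 4, 0, 124]; [0, 1, 0, 18, 0]; [0, 0, 1, 0, 60]; [0, 0, 0, 1, 0]; [0, 0, 0, 0, 1]] (rows listed top to bottom)

image of 1: 1
image of x: x
image of x^2: x^2 + 4
image of x^3: x^3 + 18x
image of x^4: x^4 + 60x^2 + 124
each image's coordinates form column j of the matrix


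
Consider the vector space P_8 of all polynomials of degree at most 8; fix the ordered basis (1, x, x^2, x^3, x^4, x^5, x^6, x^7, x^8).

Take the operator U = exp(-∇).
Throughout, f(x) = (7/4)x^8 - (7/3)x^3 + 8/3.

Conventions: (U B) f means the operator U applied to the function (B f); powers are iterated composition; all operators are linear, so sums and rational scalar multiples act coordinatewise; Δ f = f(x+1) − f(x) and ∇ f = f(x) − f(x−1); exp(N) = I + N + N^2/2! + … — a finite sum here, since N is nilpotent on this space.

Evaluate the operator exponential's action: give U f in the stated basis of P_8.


the image equals g(x) = (7/4)x^8 - 14x^7 + 98x^6 - 490x^5 + (3675/2)x^4 - (15295/3)x^3 + 9954x^2 - 12292x + 21778/3

order-1 term: -14x^7 + 49x^6 - 98x^5 + (245/2)x^4 - 98x^3 + 56x^2 - 21x + 49/12
order-2 term: 49x^6 - 294x^5 + (1715/2)x^4 - 1470x^3 + 1519x^2 - 889x + 917/4
order-3 term: -98x^5 + 735x^4 - 2450x^3 + 4410x^2 - 4214x + 10157/6
order-4 term: (245/2)x^4 - 980x^3 + 3185x^2 - 4900x + 11907/4
order-5 term: -98x^3 + 735x^2 - 1960x + 3675/2
order-6 term: 49x^2 - 294x + 931/2
order-7 term: -14x + 49
order-8 term: 7/4
the series for exp(-∇) f terminates at order 8
exp(-∇) f = (7/4)x^8 - 14x^7 + 98x^6 - 490x^5 + (3675/2)x^4 - (15295/3)x^3 + 9954x^2 - 12292x + 21778/3


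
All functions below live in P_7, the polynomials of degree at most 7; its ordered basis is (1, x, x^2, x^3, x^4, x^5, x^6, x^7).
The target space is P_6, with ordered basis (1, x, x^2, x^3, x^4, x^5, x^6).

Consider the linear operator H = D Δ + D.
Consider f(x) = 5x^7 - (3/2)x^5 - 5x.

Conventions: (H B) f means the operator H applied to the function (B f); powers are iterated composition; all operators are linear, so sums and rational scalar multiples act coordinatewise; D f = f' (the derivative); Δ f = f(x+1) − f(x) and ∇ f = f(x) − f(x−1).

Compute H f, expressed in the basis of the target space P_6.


Δ f = 35x^6 + 105x^5 + (335/2)x^4 + 160x^3 + 90x^2 + (55/2)x - 3/2
D Δ f = 210x^5 + 525x^4 + 670x^3 + 480x^2 + 180x + 55/2
D f = 35x^6 - (15/2)x^4 - 5
(D Δ + D) f = 35x^6 + 210x^5 + (1035/2)x^4 + 670x^3 + 480x^2 + 180x + 45/2

g(x) = 35x^6 + 210x^5 + (1035/2)x^4 + 670x^3 + 480x^2 + 180x + 45/2


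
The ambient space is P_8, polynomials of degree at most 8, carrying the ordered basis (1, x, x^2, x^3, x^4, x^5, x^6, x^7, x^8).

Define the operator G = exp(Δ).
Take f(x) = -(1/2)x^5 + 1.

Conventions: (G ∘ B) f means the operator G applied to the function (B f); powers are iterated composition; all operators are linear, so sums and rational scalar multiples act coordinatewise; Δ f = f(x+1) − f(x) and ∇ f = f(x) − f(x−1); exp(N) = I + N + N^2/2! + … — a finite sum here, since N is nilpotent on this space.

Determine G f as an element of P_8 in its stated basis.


order-1 term: -(5/2)x^4 - 5x^3 - 5x^2 - (5/2)x - 1/2
order-2 term: -5x^3 - 15x^2 - (35/2)x - 15/2
order-3 term: -5x^2 - 15x - 25/2
order-4 term: -(5/2)x - 5
order-5 term: -1/2
the series for exp(Δ) f terminates at order 5
exp(Δ) f = -(1/2)x^5 - (5/2)x^4 - 10x^3 - 25x^2 - (75/2)x - 25

the result is g(x) = -(1/2)x^5 - (5/2)x^4 - 10x^3 - 25x^2 - (75/2)x - 25


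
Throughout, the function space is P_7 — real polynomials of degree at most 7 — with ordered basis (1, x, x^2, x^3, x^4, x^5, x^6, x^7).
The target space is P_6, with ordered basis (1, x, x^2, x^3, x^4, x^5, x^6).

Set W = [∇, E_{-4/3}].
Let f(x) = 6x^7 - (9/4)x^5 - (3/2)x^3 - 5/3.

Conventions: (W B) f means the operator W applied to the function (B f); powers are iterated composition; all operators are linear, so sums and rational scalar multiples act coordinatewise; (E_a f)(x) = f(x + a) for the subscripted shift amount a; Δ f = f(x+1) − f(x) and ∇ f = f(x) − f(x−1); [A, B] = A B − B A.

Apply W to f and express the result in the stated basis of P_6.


the result is g(x) = 0

E_{-4/3} f = 6x^7 - 56x^6 + (887/4)x^5 - (4345/9)x^4 + (33599/54)x^3 - (12734/27)x^2 + (46760/243)x - 24479/729
∇ E_{-4/3} f = 42x^6 - 462x^5 + (8635/4)x^4 - (98615/18)x^3 + (71521/9)x^2 - (672595/108)x + 1995311/972
∇ f = 42x^6 - 126x^5 + (795/4)x^4 - (375/2)x^3 + 99x^2 - (105/4)x + 9/4
E_{-4/3} ∇ f = 42x^6 - 462x^5 + (8635/4)x^4 - (98615/18)x^3 + (71521/9)x^2 - (672595/108)x + 1995311/972
[∇, E_{-4/3}] f = 0


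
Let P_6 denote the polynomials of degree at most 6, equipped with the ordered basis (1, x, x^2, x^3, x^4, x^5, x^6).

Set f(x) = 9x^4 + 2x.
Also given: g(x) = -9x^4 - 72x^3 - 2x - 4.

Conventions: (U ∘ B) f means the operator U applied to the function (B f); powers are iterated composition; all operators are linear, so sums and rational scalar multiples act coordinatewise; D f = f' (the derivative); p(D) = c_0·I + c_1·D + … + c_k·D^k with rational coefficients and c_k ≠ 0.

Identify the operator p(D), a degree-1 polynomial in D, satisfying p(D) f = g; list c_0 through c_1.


D^0 f = 9x^4 + 2x
D^1 f = 36x^3 + 2
matching coefficients of g against c_0 f + c_1 Df + … from the top degree down determines the c_i
solution: c_0 = -1, c_1 = -2

c_0 = -1, c_1 = -2


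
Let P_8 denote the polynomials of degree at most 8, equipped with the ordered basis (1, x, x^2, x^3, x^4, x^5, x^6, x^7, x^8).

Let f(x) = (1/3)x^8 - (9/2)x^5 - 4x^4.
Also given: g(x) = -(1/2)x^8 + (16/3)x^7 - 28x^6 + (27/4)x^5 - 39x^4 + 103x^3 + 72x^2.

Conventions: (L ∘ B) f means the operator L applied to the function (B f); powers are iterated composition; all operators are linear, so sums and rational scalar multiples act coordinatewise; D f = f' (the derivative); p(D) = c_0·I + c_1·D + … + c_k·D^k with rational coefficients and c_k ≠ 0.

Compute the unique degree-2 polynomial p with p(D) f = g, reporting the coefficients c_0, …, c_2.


D^0 f = (1/3)x^8 - (9/2)x^5 - 4x^4
D^1 f = (8/3)x^7 - (45/2)x^4 - 16x^3
D^2 f = (56/3)x^6 - 90x^3 - 48x^2
matching coefficients of g against c_0 f + c_1 Df + … from the top degree down determines the c_i
solution: c_0 = -3/2, c_1 = 2, c_2 = -3/2

p(D) = -(3/2)·I + 2·D − (3/2)·D^2, i.e. c_0 = -3/2, c_1 = 2, c_2 = -3/2


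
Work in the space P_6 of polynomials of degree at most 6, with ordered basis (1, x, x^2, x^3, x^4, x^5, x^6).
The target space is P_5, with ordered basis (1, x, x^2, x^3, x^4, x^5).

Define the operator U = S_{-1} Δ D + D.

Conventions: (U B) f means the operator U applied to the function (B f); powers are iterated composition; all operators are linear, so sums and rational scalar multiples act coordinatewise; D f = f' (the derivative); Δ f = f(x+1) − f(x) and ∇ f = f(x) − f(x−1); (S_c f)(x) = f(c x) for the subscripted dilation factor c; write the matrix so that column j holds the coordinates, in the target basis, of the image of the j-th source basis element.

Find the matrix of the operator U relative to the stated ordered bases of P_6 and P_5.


the matrix is [[0, 1, 2, 3, 4, 5, 6]; [0, 0, 2, -6, -12, -20, -30]; [0, 0, 0, 3, 12, 30, 60]; [0, 0, 0, 0, 4, -20, -60]; [0, 0, 0, 0, 0, 5, 30]; [0, 0, 0, 0, 0, 0, 6]] (rows listed top to bottom)

image of 1: 0
image of x: 1
image of x^2: 2x + 2
image of x^3: 3x^2 - 6x + 3
image of x^4: 4x^3 + 12x^2 - 12x + 4
image of x^5: 5x^4 - 20x^3 + 30x^2 - 20x + 5
image of x^6: 6x^5 + 30x^4 - 60x^3 + 60x^2 - 30x + 6
each image's coordinates form column j of the matrix


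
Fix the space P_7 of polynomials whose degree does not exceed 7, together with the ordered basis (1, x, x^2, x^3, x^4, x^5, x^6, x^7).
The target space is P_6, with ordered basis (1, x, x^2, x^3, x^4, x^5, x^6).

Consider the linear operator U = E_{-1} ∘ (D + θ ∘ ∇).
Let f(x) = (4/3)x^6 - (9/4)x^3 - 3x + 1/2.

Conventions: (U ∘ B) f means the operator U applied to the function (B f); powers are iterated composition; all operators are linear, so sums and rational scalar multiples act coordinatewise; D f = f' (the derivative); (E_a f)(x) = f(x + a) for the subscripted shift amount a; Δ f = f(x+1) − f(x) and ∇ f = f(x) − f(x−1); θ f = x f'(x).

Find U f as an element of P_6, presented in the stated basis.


D f = 8x^5 - (27/4)x^2 - 3
∇ f = 8x^5 - 20x^4 + (80/3)x^3 - (107/4)x^2 + (59/4)x - 79/12
θ ∇ f = 40x^5 - 80x^4 + 80x^3 - (107/2)x^2 + (59/4)x
(D + θ ∘ ∇) f = 48x^5 - 80x^4 + 80x^3 - (241/4)x^2 + (59/4)x - 3
E_{-1} (D + θ ∘ ∇) f = 48x^5 - 320x^4 + 880x^3 - (5041/4)x^2 + (3741/4)x - 286

g(x) = 48x^5 - 320x^4 + 880x^3 - (5041/4)x^2 + (3741/4)x - 286


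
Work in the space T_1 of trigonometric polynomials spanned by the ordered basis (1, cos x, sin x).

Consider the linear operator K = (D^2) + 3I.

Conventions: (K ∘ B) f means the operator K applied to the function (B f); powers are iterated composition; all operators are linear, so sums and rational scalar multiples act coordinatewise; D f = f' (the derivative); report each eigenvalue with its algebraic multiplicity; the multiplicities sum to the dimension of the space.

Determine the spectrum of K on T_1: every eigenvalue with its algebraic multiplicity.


λ = 2 (multiplicity 2), λ = 3 (multiplicity 1)

image of 1: 3
image of cos x: 2cos x
image of sin x: 2sin x
the matrix is diagonal; its diagonal is (3, 2, 2)
for a triangular matrix the eigenvalues are the diagonal entries, with algebraic multiplicity their repetition count


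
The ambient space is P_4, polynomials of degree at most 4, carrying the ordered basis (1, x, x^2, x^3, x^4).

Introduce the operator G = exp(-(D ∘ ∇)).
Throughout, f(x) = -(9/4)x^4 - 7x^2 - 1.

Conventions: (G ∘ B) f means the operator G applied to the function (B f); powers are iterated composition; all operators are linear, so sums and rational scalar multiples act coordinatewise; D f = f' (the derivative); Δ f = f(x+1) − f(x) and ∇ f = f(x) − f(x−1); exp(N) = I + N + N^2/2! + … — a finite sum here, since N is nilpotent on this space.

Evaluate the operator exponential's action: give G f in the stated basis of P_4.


order-1 term: 27x^2 - 27x + 23
order-2 term: -27
the series for exp(-(D ∘ ∇)) f terminates at order 2
exp(-(D ∘ ∇)) f = -(9/4)x^4 + 20x^2 - 27x - 5

the result is g(x) = -(9/4)x^4 + 20x^2 - 27x - 5


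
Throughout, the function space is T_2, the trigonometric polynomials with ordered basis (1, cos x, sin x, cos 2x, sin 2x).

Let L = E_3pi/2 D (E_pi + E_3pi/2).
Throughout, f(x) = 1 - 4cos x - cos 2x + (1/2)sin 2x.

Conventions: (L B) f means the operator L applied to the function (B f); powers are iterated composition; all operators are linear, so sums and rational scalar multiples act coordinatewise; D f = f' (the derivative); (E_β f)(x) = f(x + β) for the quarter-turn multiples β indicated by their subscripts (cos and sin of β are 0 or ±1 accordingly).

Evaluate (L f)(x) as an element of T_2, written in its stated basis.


E_pi f = 1 + 4cos x - cos 2x + (1/2)sin 2x
E_3pi/2 f = 1 - 4sin x + cos 2x - (1/2)sin 2x
(E_pi + E_3pi/2) f = 2 + 4cos x - 4sin x
D (E_pi + E_3pi/2) f = -4cos x - 4sin x
E_3pi/2 D (E_pi + E_3pi/2) f = 4cos x - 4sin x

the image equals g(x) = 4cos x - 4sin x


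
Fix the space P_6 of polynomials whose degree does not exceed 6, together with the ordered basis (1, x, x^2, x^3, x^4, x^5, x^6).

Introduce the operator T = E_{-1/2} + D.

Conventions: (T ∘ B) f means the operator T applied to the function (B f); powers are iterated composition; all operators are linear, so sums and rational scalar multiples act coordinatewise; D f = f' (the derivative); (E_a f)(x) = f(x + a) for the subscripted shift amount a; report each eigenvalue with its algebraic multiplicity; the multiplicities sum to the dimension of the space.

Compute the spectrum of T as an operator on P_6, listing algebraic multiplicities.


image of 1: 1
image of x: x + 1/2
image of x^2: x^2 + x + 1/4
image of x^3: x^3 + (3/2)x^2 + (3/4)x - 1/8
image of x^4: x^4 + 2x^3 + (3/2)x^2 - (1/2)x + 1/16
image of x^5: x^5 + (5/2)x^4 + (5/2)x^3 - (5/4)x^2 + (5/16)x - 1/32
image of x^6: x^6 + 3x^5 + (15/4)x^4 - (5/2)x^3 + (15/16)x^2 - (3/16)x + 1/64
the matrix is upper triangular; its diagonal is (1, 1, 1, 1, 1, 1, 1)
for a triangular matrix the eigenvalues are the diagonal entries, with algebraic multiplicity their repetition count

λ = 1 (multiplicity 7)


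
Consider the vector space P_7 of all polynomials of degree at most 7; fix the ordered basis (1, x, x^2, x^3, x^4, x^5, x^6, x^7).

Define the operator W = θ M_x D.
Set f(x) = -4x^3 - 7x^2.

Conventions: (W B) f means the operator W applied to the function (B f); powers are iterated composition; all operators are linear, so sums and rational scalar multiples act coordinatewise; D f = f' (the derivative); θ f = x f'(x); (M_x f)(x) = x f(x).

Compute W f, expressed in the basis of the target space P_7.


D f = -12x^2 - 14x
M_x D f = -12x^3 - 14x^2
θ M_x D f = -36x^3 - 28x^2

the result is g(x) = -36x^3 - 28x^2


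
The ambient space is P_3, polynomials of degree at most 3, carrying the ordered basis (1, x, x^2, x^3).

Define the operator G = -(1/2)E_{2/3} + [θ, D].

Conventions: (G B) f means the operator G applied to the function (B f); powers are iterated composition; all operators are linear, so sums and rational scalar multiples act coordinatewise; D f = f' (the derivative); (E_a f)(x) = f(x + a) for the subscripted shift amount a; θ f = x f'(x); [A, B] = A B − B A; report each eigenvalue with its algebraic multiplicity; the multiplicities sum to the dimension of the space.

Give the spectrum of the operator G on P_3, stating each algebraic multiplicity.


λ = -1/2 (multiplicity 4)

image of 1: -1/2
image of x: -(1/2)x - 4/3
image of x^2: -(1/2)x^2 - (8/3)x - 2/9
image of x^3: -(1/2)x^3 - 4x^2 - (2/3)x - 4/27
the matrix is upper triangular; its diagonal is (-1/2, -1/2, -1/2, -1/2)
for a triangular matrix the eigenvalues are the diagonal entries, with algebraic multiplicity their repetition count


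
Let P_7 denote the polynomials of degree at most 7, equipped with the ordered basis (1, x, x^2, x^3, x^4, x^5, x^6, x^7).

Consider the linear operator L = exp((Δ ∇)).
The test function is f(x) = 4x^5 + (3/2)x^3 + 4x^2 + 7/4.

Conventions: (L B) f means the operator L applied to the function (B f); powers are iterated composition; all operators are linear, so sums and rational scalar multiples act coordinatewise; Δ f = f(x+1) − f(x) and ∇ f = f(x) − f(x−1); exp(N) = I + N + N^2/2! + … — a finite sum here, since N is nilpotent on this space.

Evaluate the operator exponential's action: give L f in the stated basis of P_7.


the image equals g(x) = 4x^5 + (163/2)x^3 + 4x^2 + 289x + 39/4

order-1 term: 80x^3 + 49x + 8
order-2 term: 240x
the series for exp((Δ ∇)) f terminates at order 2
exp((Δ ∇)) f = 4x^5 + (163/2)x^3 + 4x^2 + 289x + 39/4


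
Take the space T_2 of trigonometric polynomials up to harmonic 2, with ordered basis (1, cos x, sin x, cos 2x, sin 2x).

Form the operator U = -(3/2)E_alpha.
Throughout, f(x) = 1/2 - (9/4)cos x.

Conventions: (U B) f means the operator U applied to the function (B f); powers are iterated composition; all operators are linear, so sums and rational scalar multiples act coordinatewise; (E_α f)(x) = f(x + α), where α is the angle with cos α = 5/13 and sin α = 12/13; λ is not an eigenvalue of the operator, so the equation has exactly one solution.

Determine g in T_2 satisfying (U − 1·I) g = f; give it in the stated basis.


the image equals g(x) = -1/5 + (369/458)cos x + (162/229)sin x

write g with unknown coordinates in the stated basis and equate coefficients in (U − 1·I) g = f
solving from the highest basis element down gives g = -1/5 + (369/458)cos x + (162/229)sin x
check: U g = 3/10 - (1323/916)cos x + (162/229)sin x
so U g − 1·g = 1/2 - (9/4)cos x = f ✓


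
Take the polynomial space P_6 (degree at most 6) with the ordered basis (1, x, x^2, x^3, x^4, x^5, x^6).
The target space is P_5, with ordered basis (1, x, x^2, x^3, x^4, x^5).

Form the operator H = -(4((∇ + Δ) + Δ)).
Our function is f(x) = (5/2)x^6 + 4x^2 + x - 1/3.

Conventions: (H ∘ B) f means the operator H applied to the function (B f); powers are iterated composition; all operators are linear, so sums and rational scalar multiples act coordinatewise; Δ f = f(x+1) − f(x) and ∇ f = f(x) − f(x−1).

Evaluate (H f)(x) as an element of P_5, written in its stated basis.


the image equals g(x) = -180x^5 - 150x^4 - 600x^3 - 150x^2 - 276x - 38

∇ f = 15x^5 - (75/2)x^4 + 50x^3 - (75/2)x^2 + 23x - 11/2
Δ f = 15x^5 + (75/2)x^4 + 50x^3 + (75/2)x^2 + 23x + 15/2
(∇ + Δ) f = 30x^5 + 100x^3 + 46x + 2
Δ f = 15x^5 + (75/2)x^4 + 50x^3 + (75/2)x^2 + 23x + 15/2
((∇ + Δ) + Δ) f = 45x^5 + (75/2)x^4 + 150x^3 + (75/2)x^2 + 69x + 19/2
(4((∇ + Δ) + Δ)) f = 180x^5 + 150x^4 + 600x^3 + 150x^2 + 276x + 38
(-(4((∇ + Δ) + Δ))) f = -180x^5 - 150x^4 - 600x^3 - 150x^2 - 276x - 38


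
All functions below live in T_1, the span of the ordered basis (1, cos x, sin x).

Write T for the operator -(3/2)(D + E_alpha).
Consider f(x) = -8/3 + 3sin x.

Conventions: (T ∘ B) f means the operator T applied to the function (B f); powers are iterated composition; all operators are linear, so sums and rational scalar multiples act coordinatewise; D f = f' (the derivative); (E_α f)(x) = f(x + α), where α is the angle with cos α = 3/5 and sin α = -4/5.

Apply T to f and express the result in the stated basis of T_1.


D f = 3cos x
E_alpha f = -8/3 - (12/5)cos x + (9/5)sin x
(D + E_alpha) f = -8/3 + (3/5)cos x + (9/5)sin x
(-(3/2)(D + E_alpha)) f = 4 - (9/10)cos x - (27/10)sin x

g(x) = 4 - (9/10)cos x - (27/10)sin x


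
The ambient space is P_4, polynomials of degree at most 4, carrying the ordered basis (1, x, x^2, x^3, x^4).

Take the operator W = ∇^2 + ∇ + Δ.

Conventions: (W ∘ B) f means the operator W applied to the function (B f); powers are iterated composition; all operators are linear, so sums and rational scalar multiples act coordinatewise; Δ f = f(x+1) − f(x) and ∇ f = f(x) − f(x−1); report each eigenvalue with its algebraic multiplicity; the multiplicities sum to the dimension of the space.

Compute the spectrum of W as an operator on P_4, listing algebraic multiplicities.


image of 1: 0
image of x: 2
image of x^2: 4x + 2
image of x^3: 6x^2 + 6x - 4
image of x^4: 8x^3 + 12x^2 - 16x + 14
the matrix is upper triangular; its diagonal is (0, 0, 0, 0, 0)
for a triangular matrix the eigenvalues are the diagonal entries, with algebraic multiplicity their repetition count

λ = 0 (multiplicity 5)


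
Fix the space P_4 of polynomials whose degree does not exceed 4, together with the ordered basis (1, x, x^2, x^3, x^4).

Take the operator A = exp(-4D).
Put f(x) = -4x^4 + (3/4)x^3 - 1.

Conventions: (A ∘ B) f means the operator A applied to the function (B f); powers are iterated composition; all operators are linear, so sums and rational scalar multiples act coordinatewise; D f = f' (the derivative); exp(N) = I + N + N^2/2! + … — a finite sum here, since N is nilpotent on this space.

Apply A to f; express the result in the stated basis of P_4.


order-1 term: 64x^3 - 9x^2
order-2 term: -384x^2 + 36x
order-3 term: 1024x - 48
order-4 term: -1024
the series for exp(-4D) f terminates at order 4
exp(-4D) f = -4x^4 + (259/4)x^3 - 393x^2 + 1060x - 1073

g(x) = -4x^4 + (259/4)x^3 - 393x^2 + 1060x - 1073


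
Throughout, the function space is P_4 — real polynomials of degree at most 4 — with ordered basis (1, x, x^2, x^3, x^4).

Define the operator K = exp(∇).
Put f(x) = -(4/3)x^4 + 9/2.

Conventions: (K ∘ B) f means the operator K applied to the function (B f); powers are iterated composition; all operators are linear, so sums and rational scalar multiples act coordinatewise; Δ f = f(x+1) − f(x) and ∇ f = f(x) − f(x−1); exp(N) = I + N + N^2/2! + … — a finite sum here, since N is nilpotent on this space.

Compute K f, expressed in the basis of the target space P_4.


order-1 term: -(16/3)x^3 + 8x^2 - (16/3)x + 4/3
order-2 term: -8x^2 + 16x - 28/3
order-3 term: -(16/3)x + 8
order-4 term: -4/3
the series for exp(∇) f terminates at order 4
exp(∇) f = -(4/3)x^4 - (16/3)x^3 + (16/3)x + 19/6

g(x) = -(4/3)x^4 - (16/3)x^3 + (16/3)x + 19/6


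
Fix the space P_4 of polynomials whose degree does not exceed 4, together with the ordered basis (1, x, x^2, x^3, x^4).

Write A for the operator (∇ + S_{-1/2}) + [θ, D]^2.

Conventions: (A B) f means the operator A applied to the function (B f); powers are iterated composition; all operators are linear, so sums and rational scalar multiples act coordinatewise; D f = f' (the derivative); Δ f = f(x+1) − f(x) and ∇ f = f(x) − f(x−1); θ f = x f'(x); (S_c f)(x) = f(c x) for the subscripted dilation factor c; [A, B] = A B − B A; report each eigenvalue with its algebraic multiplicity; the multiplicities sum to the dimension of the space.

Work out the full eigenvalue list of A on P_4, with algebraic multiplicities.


image of 1: 1
image of x: -(1/2)x + 1
image of x^2: (1/4)x^2 + 2x + 1
image of x^3: -(1/8)x^3 + 3x^2 + 3x + 1
image of x^4: (1/16)x^4 + 4x^3 + 6x^2 + 4x - 1
the matrix is upper triangular; its diagonal is (1, -1/2, 1/4, -1/8, 1/16)
for a triangular matrix the eigenvalues are the diagonal entries, with algebraic multiplicity their repetition count

λ = -1/2 (multiplicity 1), λ = -1/8 (multiplicity 1), λ = 1/16 (multiplicity 1), λ = 1/4 (multiplicity 1), λ = 1 (multiplicity 1)


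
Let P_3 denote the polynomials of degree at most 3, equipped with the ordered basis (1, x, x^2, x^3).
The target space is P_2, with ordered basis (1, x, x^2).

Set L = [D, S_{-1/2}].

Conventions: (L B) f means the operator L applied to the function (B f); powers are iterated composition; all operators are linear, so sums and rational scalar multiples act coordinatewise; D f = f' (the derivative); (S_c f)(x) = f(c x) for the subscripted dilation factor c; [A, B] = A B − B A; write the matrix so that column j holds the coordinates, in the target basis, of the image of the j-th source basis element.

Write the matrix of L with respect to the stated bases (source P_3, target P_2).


the matrix is [[0, -3/2, 0, 0]; [0, 0, 3/2, 0]; [0, 0, 0, -9/8]] (rows listed top to bottom)

image of 1: 0
image of x: -3/2
image of x^2: (3/2)x
image of x^3: -(9/8)x^2
each image's coordinates form column j of the matrix


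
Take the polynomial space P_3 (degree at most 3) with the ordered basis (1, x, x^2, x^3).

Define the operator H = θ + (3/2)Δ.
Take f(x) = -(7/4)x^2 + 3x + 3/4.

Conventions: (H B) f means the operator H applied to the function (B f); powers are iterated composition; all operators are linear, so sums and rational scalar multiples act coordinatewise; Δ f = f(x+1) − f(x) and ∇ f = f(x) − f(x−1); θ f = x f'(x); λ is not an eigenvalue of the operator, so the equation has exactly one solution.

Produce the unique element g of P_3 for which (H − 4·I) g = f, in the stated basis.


write g with unknown coordinates in the stated basis and equate coefficients in (H − 4·I) g = f
solving from the highest basis element down gives g = (7/8)x^2 - (1/8)x + 3/32
check: H g = (7/4)x^2 + (5/2)x + 9/8
so H g − 4·g = -(7/4)x^2 + 3x + 3/4 = f ✓

the image equals g(x) = (7/8)x^2 - (1/8)x + 3/32
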